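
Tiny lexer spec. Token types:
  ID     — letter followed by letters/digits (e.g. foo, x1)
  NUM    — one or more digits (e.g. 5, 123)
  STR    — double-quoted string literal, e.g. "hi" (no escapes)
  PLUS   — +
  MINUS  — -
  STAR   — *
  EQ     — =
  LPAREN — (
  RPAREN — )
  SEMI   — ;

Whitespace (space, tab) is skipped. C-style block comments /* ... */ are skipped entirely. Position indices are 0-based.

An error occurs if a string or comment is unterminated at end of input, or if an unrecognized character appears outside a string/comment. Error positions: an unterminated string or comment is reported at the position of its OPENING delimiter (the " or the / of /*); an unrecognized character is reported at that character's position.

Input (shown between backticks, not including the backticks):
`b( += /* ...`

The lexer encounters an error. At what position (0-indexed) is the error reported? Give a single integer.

Answer: 6

Derivation:
pos=0: emit ID 'b' (now at pos=1)
pos=1: emit LPAREN '('
pos=3: emit PLUS '+'
pos=4: emit EQ '='
pos=6: enter COMMENT mode (saw '/*')
pos=6: ERROR — unterminated comment (reached EOF)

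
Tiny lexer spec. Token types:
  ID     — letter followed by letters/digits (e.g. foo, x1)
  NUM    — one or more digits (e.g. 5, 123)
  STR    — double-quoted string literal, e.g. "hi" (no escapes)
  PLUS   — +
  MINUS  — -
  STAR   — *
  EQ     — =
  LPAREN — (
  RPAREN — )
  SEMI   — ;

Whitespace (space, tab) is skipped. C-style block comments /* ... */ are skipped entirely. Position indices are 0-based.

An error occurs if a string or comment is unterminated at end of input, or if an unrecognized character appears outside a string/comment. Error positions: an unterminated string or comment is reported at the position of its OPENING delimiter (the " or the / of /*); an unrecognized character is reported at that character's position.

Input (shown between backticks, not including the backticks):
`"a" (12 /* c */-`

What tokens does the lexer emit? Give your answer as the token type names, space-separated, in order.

Answer: STR LPAREN NUM MINUS

Derivation:
pos=0: enter STRING mode
pos=0: emit STR "a" (now at pos=3)
pos=4: emit LPAREN '('
pos=5: emit NUM '12' (now at pos=7)
pos=8: enter COMMENT mode (saw '/*')
exit COMMENT mode (now at pos=15)
pos=15: emit MINUS '-'
DONE. 4 tokens: [STR, LPAREN, NUM, MINUS]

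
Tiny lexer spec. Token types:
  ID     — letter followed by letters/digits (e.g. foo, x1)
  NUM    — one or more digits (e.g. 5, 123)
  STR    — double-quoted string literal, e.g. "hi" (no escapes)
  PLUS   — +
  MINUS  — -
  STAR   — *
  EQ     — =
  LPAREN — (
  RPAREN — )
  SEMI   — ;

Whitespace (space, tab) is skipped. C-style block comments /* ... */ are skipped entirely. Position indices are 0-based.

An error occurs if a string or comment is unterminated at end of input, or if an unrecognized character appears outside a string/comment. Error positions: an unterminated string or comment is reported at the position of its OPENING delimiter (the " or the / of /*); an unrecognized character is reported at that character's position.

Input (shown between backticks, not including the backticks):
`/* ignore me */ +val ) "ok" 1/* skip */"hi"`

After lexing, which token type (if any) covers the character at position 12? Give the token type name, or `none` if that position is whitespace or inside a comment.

Answer: none

Derivation:
pos=0: enter COMMENT mode (saw '/*')
exit COMMENT mode (now at pos=15)
pos=16: emit PLUS '+'
pos=17: emit ID 'val' (now at pos=20)
pos=21: emit RPAREN ')'
pos=23: enter STRING mode
pos=23: emit STR "ok" (now at pos=27)
pos=28: emit NUM '1' (now at pos=29)
pos=29: enter COMMENT mode (saw '/*')
exit COMMENT mode (now at pos=39)
pos=39: enter STRING mode
pos=39: emit STR "hi" (now at pos=43)
DONE. 6 tokens: [PLUS, ID, RPAREN, STR, NUM, STR]
Position 12: char is ' ' -> none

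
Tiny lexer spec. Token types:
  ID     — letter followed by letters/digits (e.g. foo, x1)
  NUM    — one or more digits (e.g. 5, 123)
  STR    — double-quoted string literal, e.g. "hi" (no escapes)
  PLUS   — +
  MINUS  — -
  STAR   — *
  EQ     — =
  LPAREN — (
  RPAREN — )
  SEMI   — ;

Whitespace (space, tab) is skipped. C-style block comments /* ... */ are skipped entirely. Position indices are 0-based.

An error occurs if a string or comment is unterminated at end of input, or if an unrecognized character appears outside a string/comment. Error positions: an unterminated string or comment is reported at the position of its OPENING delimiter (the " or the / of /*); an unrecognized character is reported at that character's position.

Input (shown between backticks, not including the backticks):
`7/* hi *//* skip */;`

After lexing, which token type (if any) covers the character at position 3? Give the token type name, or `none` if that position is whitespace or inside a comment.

Answer: none

Derivation:
pos=0: emit NUM '7' (now at pos=1)
pos=1: enter COMMENT mode (saw '/*')
exit COMMENT mode (now at pos=9)
pos=9: enter COMMENT mode (saw '/*')
exit COMMENT mode (now at pos=19)
pos=19: emit SEMI ';'
DONE. 2 tokens: [NUM, SEMI]
Position 3: char is ' ' -> none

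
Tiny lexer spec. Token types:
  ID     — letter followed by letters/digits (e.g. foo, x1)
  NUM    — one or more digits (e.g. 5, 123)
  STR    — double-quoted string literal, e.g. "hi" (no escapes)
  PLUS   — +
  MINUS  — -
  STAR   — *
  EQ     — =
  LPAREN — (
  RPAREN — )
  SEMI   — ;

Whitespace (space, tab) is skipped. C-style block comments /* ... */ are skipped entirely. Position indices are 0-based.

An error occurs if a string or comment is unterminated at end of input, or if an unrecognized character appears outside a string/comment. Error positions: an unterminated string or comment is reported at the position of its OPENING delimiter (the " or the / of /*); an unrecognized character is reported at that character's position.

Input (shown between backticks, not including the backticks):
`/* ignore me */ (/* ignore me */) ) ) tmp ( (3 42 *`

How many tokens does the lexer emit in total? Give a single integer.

pos=0: enter COMMENT mode (saw '/*')
exit COMMENT mode (now at pos=15)
pos=16: emit LPAREN '('
pos=17: enter COMMENT mode (saw '/*')
exit COMMENT mode (now at pos=32)
pos=32: emit RPAREN ')'
pos=34: emit RPAREN ')'
pos=36: emit RPAREN ')'
pos=38: emit ID 'tmp' (now at pos=41)
pos=42: emit LPAREN '('
pos=44: emit LPAREN '('
pos=45: emit NUM '3' (now at pos=46)
pos=47: emit NUM '42' (now at pos=49)
pos=50: emit STAR '*'
DONE. 10 tokens: [LPAREN, RPAREN, RPAREN, RPAREN, ID, LPAREN, LPAREN, NUM, NUM, STAR]

Answer: 10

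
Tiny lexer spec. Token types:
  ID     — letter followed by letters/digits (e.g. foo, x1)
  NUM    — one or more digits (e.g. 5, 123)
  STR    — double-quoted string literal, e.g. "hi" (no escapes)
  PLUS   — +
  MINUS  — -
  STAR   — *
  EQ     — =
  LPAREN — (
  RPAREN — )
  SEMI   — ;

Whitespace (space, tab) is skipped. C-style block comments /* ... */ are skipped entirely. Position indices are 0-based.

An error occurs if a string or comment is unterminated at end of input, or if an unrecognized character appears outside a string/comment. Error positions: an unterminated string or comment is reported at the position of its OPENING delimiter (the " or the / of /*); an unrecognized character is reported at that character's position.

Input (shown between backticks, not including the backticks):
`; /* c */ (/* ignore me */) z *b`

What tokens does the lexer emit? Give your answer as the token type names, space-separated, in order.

pos=0: emit SEMI ';'
pos=2: enter COMMENT mode (saw '/*')
exit COMMENT mode (now at pos=9)
pos=10: emit LPAREN '('
pos=11: enter COMMENT mode (saw '/*')
exit COMMENT mode (now at pos=26)
pos=26: emit RPAREN ')'
pos=28: emit ID 'z' (now at pos=29)
pos=30: emit STAR '*'
pos=31: emit ID 'b' (now at pos=32)
DONE. 6 tokens: [SEMI, LPAREN, RPAREN, ID, STAR, ID]

Answer: SEMI LPAREN RPAREN ID STAR ID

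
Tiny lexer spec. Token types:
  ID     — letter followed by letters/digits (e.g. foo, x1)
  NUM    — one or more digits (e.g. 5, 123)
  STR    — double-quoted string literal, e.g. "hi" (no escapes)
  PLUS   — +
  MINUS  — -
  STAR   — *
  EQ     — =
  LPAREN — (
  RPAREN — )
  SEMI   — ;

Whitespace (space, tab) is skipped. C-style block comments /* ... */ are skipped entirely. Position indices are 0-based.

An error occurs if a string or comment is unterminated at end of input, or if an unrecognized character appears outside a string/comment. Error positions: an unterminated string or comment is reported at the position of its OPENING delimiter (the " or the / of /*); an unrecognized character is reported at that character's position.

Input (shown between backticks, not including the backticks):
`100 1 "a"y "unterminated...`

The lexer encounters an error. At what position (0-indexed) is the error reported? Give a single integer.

Answer: 11

Derivation:
pos=0: emit NUM '100' (now at pos=3)
pos=4: emit NUM '1' (now at pos=5)
pos=6: enter STRING mode
pos=6: emit STR "a" (now at pos=9)
pos=9: emit ID 'y' (now at pos=10)
pos=11: enter STRING mode
pos=11: ERROR — unterminated string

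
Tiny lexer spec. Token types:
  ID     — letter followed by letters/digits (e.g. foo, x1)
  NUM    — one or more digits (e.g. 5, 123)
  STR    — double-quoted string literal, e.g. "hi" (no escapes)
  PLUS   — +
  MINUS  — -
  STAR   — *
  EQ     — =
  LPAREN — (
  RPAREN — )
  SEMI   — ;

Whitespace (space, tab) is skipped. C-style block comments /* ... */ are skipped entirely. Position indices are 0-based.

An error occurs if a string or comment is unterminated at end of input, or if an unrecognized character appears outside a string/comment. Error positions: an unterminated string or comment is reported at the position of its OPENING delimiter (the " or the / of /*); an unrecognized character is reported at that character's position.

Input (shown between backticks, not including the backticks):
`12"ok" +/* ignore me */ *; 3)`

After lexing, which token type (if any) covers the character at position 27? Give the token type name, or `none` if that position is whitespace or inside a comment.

pos=0: emit NUM '12' (now at pos=2)
pos=2: enter STRING mode
pos=2: emit STR "ok" (now at pos=6)
pos=7: emit PLUS '+'
pos=8: enter COMMENT mode (saw '/*')
exit COMMENT mode (now at pos=23)
pos=24: emit STAR '*'
pos=25: emit SEMI ';'
pos=27: emit NUM '3' (now at pos=28)
pos=28: emit RPAREN ')'
DONE. 7 tokens: [NUM, STR, PLUS, STAR, SEMI, NUM, RPAREN]
Position 27: char is '3' -> NUM

Answer: NUM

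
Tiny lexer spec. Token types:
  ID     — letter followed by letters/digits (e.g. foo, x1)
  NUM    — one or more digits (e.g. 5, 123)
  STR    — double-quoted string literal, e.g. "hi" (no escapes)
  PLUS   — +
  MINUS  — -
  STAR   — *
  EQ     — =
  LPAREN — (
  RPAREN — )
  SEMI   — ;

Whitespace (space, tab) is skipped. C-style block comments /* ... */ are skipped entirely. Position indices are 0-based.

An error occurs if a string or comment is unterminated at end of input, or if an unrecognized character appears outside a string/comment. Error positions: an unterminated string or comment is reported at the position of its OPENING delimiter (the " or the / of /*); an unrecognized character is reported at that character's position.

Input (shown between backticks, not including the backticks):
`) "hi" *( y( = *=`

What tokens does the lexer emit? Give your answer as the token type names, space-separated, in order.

Answer: RPAREN STR STAR LPAREN ID LPAREN EQ STAR EQ

Derivation:
pos=0: emit RPAREN ')'
pos=2: enter STRING mode
pos=2: emit STR "hi" (now at pos=6)
pos=7: emit STAR '*'
pos=8: emit LPAREN '('
pos=10: emit ID 'y' (now at pos=11)
pos=11: emit LPAREN '('
pos=13: emit EQ '='
pos=15: emit STAR '*'
pos=16: emit EQ '='
DONE. 9 tokens: [RPAREN, STR, STAR, LPAREN, ID, LPAREN, EQ, STAR, EQ]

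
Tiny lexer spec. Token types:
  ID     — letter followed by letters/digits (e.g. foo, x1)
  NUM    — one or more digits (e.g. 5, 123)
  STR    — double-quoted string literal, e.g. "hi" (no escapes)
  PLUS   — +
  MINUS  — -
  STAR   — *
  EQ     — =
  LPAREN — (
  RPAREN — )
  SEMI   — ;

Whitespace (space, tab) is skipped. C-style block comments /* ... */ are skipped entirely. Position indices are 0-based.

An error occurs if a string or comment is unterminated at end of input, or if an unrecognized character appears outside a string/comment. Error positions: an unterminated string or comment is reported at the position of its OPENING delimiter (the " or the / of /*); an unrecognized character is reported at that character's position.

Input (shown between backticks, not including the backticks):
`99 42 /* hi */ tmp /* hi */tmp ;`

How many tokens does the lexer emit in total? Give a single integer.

pos=0: emit NUM '99' (now at pos=2)
pos=3: emit NUM '42' (now at pos=5)
pos=6: enter COMMENT mode (saw '/*')
exit COMMENT mode (now at pos=14)
pos=15: emit ID 'tmp' (now at pos=18)
pos=19: enter COMMENT mode (saw '/*')
exit COMMENT mode (now at pos=27)
pos=27: emit ID 'tmp' (now at pos=30)
pos=31: emit SEMI ';'
DONE. 5 tokens: [NUM, NUM, ID, ID, SEMI]

Answer: 5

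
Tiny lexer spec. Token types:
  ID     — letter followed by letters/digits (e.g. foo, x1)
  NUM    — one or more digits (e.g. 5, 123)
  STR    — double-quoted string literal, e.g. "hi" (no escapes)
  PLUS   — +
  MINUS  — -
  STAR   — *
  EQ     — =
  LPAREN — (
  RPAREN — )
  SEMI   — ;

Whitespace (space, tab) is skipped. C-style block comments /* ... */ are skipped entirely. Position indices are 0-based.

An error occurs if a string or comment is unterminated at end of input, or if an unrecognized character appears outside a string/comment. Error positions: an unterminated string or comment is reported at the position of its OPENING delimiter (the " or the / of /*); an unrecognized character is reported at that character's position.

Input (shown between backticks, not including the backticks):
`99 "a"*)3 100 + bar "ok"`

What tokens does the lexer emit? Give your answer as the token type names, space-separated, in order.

pos=0: emit NUM '99' (now at pos=2)
pos=3: enter STRING mode
pos=3: emit STR "a" (now at pos=6)
pos=6: emit STAR '*'
pos=7: emit RPAREN ')'
pos=8: emit NUM '3' (now at pos=9)
pos=10: emit NUM '100' (now at pos=13)
pos=14: emit PLUS '+'
pos=16: emit ID 'bar' (now at pos=19)
pos=20: enter STRING mode
pos=20: emit STR "ok" (now at pos=24)
DONE. 9 tokens: [NUM, STR, STAR, RPAREN, NUM, NUM, PLUS, ID, STR]

Answer: NUM STR STAR RPAREN NUM NUM PLUS ID STR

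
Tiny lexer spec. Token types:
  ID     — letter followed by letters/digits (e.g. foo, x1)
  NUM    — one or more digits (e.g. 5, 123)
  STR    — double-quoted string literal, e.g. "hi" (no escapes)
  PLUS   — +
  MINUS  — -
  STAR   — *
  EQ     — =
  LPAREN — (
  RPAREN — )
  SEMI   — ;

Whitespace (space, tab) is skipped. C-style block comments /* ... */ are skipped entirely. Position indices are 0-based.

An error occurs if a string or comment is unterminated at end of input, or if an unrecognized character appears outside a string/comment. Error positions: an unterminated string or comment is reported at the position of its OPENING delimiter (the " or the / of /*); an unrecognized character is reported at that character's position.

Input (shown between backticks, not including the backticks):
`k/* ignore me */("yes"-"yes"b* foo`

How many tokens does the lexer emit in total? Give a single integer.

pos=0: emit ID 'k' (now at pos=1)
pos=1: enter COMMENT mode (saw '/*')
exit COMMENT mode (now at pos=16)
pos=16: emit LPAREN '('
pos=17: enter STRING mode
pos=17: emit STR "yes" (now at pos=22)
pos=22: emit MINUS '-'
pos=23: enter STRING mode
pos=23: emit STR "yes" (now at pos=28)
pos=28: emit ID 'b' (now at pos=29)
pos=29: emit STAR '*'
pos=31: emit ID 'foo' (now at pos=34)
DONE. 8 tokens: [ID, LPAREN, STR, MINUS, STR, ID, STAR, ID]

Answer: 8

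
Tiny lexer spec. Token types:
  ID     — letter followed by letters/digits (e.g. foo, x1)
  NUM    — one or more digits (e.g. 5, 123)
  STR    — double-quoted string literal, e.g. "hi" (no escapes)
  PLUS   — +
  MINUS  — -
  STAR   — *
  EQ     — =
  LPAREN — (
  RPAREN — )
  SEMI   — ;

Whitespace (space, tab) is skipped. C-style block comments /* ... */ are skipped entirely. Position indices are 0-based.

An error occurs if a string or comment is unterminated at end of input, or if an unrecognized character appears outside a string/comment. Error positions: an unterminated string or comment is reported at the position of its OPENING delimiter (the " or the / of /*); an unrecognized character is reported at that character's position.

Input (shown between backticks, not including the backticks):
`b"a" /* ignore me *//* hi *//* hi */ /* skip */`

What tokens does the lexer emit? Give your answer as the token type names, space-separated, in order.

pos=0: emit ID 'b' (now at pos=1)
pos=1: enter STRING mode
pos=1: emit STR "a" (now at pos=4)
pos=5: enter COMMENT mode (saw '/*')
exit COMMENT mode (now at pos=20)
pos=20: enter COMMENT mode (saw '/*')
exit COMMENT mode (now at pos=28)
pos=28: enter COMMENT mode (saw '/*')
exit COMMENT mode (now at pos=36)
pos=37: enter COMMENT mode (saw '/*')
exit COMMENT mode (now at pos=47)
DONE. 2 tokens: [ID, STR]

Answer: ID STR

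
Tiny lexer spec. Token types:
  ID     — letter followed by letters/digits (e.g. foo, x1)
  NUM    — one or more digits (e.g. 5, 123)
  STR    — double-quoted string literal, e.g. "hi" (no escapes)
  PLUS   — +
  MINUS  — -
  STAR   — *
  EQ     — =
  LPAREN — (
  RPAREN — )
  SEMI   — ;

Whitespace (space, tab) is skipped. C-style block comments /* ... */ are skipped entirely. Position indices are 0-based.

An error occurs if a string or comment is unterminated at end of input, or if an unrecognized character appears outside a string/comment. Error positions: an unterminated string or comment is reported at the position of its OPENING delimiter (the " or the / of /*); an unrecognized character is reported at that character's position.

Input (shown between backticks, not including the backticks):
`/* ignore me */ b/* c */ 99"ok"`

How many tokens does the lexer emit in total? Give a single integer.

Answer: 3

Derivation:
pos=0: enter COMMENT mode (saw '/*')
exit COMMENT mode (now at pos=15)
pos=16: emit ID 'b' (now at pos=17)
pos=17: enter COMMENT mode (saw '/*')
exit COMMENT mode (now at pos=24)
pos=25: emit NUM '99' (now at pos=27)
pos=27: enter STRING mode
pos=27: emit STR "ok" (now at pos=31)
DONE. 3 tokens: [ID, NUM, STR]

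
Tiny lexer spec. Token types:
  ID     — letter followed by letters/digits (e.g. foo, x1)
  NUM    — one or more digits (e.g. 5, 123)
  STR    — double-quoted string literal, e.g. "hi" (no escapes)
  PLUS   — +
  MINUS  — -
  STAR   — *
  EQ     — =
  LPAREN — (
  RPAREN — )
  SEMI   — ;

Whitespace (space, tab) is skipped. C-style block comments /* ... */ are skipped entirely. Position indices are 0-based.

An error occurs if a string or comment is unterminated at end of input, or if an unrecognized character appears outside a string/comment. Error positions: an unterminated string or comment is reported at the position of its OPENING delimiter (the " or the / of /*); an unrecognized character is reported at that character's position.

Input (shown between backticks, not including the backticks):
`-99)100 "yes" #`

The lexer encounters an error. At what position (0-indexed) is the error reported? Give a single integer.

Answer: 14

Derivation:
pos=0: emit MINUS '-'
pos=1: emit NUM '99' (now at pos=3)
pos=3: emit RPAREN ')'
pos=4: emit NUM '100' (now at pos=7)
pos=8: enter STRING mode
pos=8: emit STR "yes" (now at pos=13)
pos=14: ERROR — unrecognized char '#'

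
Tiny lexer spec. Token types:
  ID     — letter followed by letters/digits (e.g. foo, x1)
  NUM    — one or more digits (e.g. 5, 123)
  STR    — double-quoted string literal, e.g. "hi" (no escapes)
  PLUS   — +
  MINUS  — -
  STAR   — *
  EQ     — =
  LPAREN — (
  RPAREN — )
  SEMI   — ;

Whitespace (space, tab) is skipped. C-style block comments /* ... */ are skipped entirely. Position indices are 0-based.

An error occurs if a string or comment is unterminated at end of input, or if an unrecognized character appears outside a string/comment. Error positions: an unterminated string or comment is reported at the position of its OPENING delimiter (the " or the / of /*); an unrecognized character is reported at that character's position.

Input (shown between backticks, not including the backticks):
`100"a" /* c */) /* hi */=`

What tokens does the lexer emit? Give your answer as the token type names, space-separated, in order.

Answer: NUM STR RPAREN EQ

Derivation:
pos=0: emit NUM '100' (now at pos=3)
pos=3: enter STRING mode
pos=3: emit STR "a" (now at pos=6)
pos=7: enter COMMENT mode (saw '/*')
exit COMMENT mode (now at pos=14)
pos=14: emit RPAREN ')'
pos=16: enter COMMENT mode (saw '/*')
exit COMMENT mode (now at pos=24)
pos=24: emit EQ '='
DONE. 4 tokens: [NUM, STR, RPAREN, EQ]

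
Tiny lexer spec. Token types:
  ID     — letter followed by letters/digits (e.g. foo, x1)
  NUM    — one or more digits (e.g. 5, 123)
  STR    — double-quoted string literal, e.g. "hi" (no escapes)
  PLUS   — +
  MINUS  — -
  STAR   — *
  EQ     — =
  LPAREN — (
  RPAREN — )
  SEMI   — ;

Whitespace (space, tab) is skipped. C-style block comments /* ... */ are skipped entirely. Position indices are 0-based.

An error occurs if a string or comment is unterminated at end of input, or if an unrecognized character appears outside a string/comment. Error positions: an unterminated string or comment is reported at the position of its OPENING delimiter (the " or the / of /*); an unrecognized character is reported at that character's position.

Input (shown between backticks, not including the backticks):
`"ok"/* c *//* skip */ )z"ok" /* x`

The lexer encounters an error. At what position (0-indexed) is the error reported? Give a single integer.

Answer: 29

Derivation:
pos=0: enter STRING mode
pos=0: emit STR "ok" (now at pos=4)
pos=4: enter COMMENT mode (saw '/*')
exit COMMENT mode (now at pos=11)
pos=11: enter COMMENT mode (saw '/*')
exit COMMENT mode (now at pos=21)
pos=22: emit RPAREN ')'
pos=23: emit ID 'z' (now at pos=24)
pos=24: enter STRING mode
pos=24: emit STR "ok" (now at pos=28)
pos=29: enter COMMENT mode (saw '/*')
pos=29: ERROR — unterminated comment (reached EOF)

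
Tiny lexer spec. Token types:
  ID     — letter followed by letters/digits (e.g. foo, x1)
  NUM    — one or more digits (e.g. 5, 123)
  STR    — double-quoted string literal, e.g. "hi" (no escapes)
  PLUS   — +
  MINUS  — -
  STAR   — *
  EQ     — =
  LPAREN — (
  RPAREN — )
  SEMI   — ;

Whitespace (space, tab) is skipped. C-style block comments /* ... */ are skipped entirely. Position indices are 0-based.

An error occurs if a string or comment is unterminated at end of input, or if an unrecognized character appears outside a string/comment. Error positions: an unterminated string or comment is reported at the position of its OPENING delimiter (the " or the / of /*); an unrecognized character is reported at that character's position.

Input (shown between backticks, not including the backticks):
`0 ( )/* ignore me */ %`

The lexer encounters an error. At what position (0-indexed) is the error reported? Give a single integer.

pos=0: emit NUM '0' (now at pos=1)
pos=2: emit LPAREN '('
pos=4: emit RPAREN ')'
pos=5: enter COMMENT mode (saw '/*')
exit COMMENT mode (now at pos=20)
pos=21: ERROR — unrecognized char '%'

Answer: 21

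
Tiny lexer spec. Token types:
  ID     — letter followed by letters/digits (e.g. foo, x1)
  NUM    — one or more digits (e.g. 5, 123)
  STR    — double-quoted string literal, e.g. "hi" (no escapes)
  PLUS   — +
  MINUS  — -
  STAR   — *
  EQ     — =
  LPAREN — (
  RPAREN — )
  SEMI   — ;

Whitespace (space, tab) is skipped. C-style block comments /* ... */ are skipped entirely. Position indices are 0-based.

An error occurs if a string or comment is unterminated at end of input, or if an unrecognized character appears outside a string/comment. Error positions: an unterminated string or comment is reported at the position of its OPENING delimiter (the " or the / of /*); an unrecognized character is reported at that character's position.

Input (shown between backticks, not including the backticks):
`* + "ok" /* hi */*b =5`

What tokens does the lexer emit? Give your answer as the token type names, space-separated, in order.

pos=0: emit STAR '*'
pos=2: emit PLUS '+'
pos=4: enter STRING mode
pos=4: emit STR "ok" (now at pos=8)
pos=9: enter COMMENT mode (saw '/*')
exit COMMENT mode (now at pos=17)
pos=17: emit STAR '*'
pos=18: emit ID 'b' (now at pos=19)
pos=20: emit EQ '='
pos=21: emit NUM '5' (now at pos=22)
DONE. 7 tokens: [STAR, PLUS, STR, STAR, ID, EQ, NUM]

Answer: STAR PLUS STR STAR ID EQ NUM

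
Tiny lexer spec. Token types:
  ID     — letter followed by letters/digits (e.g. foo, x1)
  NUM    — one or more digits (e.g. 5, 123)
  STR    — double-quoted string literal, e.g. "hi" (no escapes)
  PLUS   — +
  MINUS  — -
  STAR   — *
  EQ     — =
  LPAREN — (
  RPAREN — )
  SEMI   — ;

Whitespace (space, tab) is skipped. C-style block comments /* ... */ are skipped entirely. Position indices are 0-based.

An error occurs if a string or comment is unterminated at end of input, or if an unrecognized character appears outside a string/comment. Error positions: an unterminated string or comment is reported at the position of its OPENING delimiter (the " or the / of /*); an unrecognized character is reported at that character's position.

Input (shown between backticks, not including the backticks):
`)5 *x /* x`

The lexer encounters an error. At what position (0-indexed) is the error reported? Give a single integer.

pos=0: emit RPAREN ')'
pos=1: emit NUM '5' (now at pos=2)
pos=3: emit STAR '*'
pos=4: emit ID 'x' (now at pos=5)
pos=6: enter COMMENT mode (saw '/*')
pos=6: ERROR — unterminated comment (reached EOF)

Answer: 6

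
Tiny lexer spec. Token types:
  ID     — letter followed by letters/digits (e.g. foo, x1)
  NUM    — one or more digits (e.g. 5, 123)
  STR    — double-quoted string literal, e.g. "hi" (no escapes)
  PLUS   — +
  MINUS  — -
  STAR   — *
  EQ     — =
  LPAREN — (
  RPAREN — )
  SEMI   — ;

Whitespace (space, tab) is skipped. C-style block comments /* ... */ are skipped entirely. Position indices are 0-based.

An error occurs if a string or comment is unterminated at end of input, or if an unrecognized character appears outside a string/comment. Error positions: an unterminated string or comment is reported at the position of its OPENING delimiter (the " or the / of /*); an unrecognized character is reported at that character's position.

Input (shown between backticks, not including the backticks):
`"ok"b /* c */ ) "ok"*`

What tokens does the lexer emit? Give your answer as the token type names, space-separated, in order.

pos=0: enter STRING mode
pos=0: emit STR "ok" (now at pos=4)
pos=4: emit ID 'b' (now at pos=5)
pos=6: enter COMMENT mode (saw '/*')
exit COMMENT mode (now at pos=13)
pos=14: emit RPAREN ')'
pos=16: enter STRING mode
pos=16: emit STR "ok" (now at pos=20)
pos=20: emit STAR '*'
DONE. 5 tokens: [STR, ID, RPAREN, STR, STAR]

Answer: STR ID RPAREN STR STAR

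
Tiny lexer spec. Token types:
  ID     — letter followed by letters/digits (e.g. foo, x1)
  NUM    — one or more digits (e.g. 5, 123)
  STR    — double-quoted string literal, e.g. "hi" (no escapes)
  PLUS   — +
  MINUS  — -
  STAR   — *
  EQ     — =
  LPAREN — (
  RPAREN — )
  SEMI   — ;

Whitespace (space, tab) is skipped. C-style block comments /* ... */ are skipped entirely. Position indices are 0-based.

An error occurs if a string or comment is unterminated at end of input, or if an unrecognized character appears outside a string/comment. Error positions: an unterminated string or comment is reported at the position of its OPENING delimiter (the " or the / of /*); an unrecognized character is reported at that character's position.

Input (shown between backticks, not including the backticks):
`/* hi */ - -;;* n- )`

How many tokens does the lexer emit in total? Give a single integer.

pos=0: enter COMMENT mode (saw '/*')
exit COMMENT mode (now at pos=8)
pos=9: emit MINUS '-'
pos=11: emit MINUS '-'
pos=12: emit SEMI ';'
pos=13: emit SEMI ';'
pos=14: emit STAR '*'
pos=16: emit ID 'n' (now at pos=17)
pos=17: emit MINUS '-'
pos=19: emit RPAREN ')'
DONE. 8 tokens: [MINUS, MINUS, SEMI, SEMI, STAR, ID, MINUS, RPAREN]

Answer: 8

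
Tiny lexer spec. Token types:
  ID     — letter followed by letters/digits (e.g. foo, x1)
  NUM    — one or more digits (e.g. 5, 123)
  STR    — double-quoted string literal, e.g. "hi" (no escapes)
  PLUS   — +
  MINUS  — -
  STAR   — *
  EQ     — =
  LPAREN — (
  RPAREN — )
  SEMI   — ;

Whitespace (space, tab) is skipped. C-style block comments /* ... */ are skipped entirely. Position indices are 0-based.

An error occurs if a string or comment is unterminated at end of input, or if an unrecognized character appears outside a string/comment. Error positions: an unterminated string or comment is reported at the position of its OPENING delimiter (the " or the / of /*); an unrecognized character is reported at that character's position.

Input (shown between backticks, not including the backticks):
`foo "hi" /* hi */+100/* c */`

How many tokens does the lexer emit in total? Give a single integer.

Answer: 4

Derivation:
pos=0: emit ID 'foo' (now at pos=3)
pos=4: enter STRING mode
pos=4: emit STR "hi" (now at pos=8)
pos=9: enter COMMENT mode (saw '/*')
exit COMMENT mode (now at pos=17)
pos=17: emit PLUS '+'
pos=18: emit NUM '100' (now at pos=21)
pos=21: enter COMMENT mode (saw '/*')
exit COMMENT mode (now at pos=28)
DONE. 4 tokens: [ID, STR, PLUS, NUM]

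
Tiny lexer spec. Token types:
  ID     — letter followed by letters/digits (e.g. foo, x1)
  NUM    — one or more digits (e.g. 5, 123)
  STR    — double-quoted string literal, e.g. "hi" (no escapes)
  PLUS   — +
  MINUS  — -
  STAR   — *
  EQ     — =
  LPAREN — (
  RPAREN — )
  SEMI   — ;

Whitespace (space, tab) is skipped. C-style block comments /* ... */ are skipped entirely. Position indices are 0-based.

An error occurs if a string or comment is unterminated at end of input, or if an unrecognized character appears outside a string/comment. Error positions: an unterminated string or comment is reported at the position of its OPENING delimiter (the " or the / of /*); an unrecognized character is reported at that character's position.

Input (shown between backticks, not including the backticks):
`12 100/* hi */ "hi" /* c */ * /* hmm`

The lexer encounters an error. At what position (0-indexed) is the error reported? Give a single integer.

pos=0: emit NUM '12' (now at pos=2)
pos=3: emit NUM '100' (now at pos=6)
pos=6: enter COMMENT mode (saw '/*')
exit COMMENT mode (now at pos=14)
pos=15: enter STRING mode
pos=15: emit STR "hi" (now at pos=19)
pos=20: enter COMMENT mode (saw '/*')
exit COMMENT mode (now at pos=27)
pos=28: emit STAR '*'
pos=30: enter COMMENT mode (saw '/*')
pos=30: ERROR — unterminated comment (reached EOF)

Answer: 30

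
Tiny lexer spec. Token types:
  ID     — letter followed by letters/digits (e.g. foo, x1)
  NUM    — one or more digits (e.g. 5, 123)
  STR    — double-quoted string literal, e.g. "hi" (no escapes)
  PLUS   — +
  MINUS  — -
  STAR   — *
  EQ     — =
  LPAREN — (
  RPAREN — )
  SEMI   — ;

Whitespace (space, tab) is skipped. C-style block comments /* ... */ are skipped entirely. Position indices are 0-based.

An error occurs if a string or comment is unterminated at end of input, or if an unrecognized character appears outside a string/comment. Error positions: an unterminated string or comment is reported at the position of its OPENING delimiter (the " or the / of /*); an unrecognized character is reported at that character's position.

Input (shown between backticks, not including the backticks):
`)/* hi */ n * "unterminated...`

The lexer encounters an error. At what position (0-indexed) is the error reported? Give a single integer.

Answer: 14

Derivation:
pos=0: emit RPAREN ')'
pos=1: enter COMMENT mode (saw '/*')
exit COMMENT mode (now at pos=9)
pos=10: emit ID 'n' (now at pos=11)
pos=12: emit STAR '*'
pos=14: enter STRING mode
pos=14: ERROR — unterminated string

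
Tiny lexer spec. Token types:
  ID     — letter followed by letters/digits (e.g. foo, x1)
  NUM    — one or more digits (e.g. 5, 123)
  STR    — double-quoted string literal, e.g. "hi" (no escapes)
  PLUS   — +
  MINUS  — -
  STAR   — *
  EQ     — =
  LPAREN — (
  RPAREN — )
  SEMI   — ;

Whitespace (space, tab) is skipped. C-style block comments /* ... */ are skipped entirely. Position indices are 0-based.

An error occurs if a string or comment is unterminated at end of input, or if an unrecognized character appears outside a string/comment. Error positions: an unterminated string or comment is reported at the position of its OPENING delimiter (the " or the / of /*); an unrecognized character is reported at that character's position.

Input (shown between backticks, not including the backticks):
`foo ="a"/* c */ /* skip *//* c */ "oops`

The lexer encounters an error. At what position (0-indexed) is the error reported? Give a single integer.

Answer: 34

Derivation:
pos=0: emit ID 'foo' (now at pos=3)
pos=4: emit EQ '='
pos=5: enter STRING mode
pos=5: emit STR "a" (now at pos=8)
pos=8: enter COMMENT mode (saw '/*')
exit COMMENT mode (now at pos=15)
pos=16: enter COMMENT mode (saw '/*')
exit COMMENT mode (now at pos=26)
pos=26: enter COMMENT mode (saw '/*')
exit COMMENT mode (now at pos=33)
pos=34: enter STRING mode
pos=34: ERROR — unterminated string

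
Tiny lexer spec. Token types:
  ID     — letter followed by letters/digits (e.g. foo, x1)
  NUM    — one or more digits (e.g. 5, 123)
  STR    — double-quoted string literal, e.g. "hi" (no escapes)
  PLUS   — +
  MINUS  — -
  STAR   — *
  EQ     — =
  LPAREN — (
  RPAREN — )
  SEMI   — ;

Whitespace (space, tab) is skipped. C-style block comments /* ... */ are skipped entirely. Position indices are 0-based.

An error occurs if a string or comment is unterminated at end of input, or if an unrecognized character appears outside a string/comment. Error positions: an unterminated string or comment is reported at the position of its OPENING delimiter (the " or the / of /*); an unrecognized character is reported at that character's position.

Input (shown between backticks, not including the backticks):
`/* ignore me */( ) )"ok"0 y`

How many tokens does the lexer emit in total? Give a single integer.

pos=0: enter COMMENT mode (saw '/*')
exit COMMENT mode (now at pos=15)
pos=15: emit LPAREN '('
pos=17: emit RPAREN ')'
pos=19: emit RPAREN ')'
pos=20: enter STRING mode
pos=20: emit STR "ok" (now at pos=24)
pos=24: emit NUM '0' (now at pos=25)
pos=26: emit ID 'y' (now at pos=27)
DONE. 6 tokens: [LPAREN, RPAREN, RPAREN, STR, NUM, ID]

Answer: 6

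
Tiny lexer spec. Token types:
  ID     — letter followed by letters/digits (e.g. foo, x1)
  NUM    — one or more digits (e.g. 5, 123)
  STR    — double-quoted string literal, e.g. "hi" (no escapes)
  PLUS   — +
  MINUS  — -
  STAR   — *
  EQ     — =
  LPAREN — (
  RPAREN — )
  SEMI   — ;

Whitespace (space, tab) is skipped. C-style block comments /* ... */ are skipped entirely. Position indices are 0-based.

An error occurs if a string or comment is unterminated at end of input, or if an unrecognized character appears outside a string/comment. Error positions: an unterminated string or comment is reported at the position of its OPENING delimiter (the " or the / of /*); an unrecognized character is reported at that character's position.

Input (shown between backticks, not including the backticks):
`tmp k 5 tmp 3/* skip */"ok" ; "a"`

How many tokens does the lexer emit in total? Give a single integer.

pos=0: emit ID 'tmp' (now at pos=3)
pos=4: emit ID 'k' (now at pos=5)
pos=6: emit NUM '5' (now at pos=7)
pos=8: emit ID 'tmp' (now at pos=11)
pos=12: emit NUM '3' (now at pos=13)
pos=13: enter COMMENT mode (saw '/*')
exit COMMENT mode (now at pos=23)
pos=23: enter STRING mode
pos=23: emit STR "ok" (now at pos=27)
pos=28: emit SEMI ';'
pos=30: enter STRING mode
pos=30: emit STR "a" (now at pos=33)
DONE. 8 tokens: [ID, ID, NUM, ID, NUM, STR, SEMI, STR]

Answer: 8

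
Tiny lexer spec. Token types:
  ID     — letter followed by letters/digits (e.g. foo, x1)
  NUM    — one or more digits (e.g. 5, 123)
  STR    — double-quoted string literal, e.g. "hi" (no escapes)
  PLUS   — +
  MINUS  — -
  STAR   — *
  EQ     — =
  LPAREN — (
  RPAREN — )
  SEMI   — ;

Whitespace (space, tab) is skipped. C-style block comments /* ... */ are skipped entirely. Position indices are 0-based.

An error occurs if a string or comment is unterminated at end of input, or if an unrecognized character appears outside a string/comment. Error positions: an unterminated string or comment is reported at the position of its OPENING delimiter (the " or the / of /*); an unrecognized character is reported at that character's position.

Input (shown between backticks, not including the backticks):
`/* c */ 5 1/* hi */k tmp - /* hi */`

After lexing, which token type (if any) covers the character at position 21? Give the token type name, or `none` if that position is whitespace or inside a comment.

pos=0: enter COMMENT mode (saw '/*')
exit COMMENT mode (now at pos=7)
pos=8: emit NUM '5' (now at pos=9)
pos=10: emit NUM '1' (now at pos=11)
pos=11: enter COMMENT mode (saw '/*')
exit COMMENT mode (now at pos=19)
pos=19: emit ID 'k' (now at pos=20)
pos=21: emit ID 'tmp' (now at pos=24)
pos=25: emit MINUS '-'
pos=27: enter COMMENT mode (saw '/*')
exit COMMENT mode (now at pos=35)
DONE. 5 tokens: [NUM, NUM, ID, ID, MINUS]
Position 21: char is 't' -> ID

Answer: ID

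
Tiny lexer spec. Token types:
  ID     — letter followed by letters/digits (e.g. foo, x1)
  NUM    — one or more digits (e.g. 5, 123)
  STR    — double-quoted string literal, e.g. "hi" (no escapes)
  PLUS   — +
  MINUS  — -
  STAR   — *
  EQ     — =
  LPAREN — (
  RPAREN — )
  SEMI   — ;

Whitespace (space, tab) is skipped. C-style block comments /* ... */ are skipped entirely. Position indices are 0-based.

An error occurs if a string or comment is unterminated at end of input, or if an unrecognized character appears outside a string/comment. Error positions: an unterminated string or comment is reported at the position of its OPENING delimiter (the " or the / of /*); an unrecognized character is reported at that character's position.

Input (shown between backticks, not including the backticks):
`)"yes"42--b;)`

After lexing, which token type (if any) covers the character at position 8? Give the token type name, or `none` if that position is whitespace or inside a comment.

Answer: MINUS

Derivation:
pos=0: emit RPAREN ')'
pos=1: enter STRING mode
pos=1: emit STR "yes" (now at pos=6)
pos=6: emit NUM '42' (now at pos=8)
pos=8: emit MINUS '-'
pos=9: emit MINUS '-'
pos=10: emit ID 'b' (now at pos=11)
pos=11: emit SEMI ';'
pos=12: emit RPAREN ')'
DONE. 8 tokens: [RPAREN, STR, NUM, MINUS, MINUS, ID, SEMI, RPAREN]
Position 8: char is '-' -> MINUS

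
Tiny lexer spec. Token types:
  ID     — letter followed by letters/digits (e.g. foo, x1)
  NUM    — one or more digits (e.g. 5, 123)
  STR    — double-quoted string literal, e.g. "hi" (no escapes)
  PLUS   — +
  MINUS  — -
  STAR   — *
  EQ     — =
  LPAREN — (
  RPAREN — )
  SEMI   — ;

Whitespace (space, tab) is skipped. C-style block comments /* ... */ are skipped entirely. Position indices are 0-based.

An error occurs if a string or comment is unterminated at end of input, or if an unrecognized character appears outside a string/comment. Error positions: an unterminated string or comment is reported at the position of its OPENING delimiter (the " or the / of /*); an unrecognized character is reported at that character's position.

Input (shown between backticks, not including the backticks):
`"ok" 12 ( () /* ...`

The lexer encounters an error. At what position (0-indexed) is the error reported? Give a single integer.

pos=0: enter STRING mode
pos=0: emit STR "ok" (now at pos=4)
pos=5: emit NUM '12' (now at pos=7)
pos=8: emit LPAREN '('
pos=10: emit LPAREN '('
pos=11: emit RPAREN ')'
pos=13: enter COMMENT mode (saw '/*')
pos=13: ERROR — unterminated comment (reached EOF)

Answer: 13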